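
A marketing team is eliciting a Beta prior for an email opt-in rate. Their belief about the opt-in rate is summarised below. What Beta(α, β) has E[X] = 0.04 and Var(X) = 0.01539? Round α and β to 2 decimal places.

α = 0.06, β = 1.44

Write ν = α+β; then α = μν and Var = μ(1−μ)/(ν+1).
ν = μ(1−μ)/Var − 1 = 0.0384/0.01539 − 1 = 1.4951.
α = 0.04·1.4951 = 0.06, β = 0.96·1.4951 = 1.44.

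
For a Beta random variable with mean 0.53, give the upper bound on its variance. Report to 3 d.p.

0.249

For fixed mean μ the Beta variance is μ(1−μ)/(α+β+1), increasing as α+β decreases.
Its least upper bound (not attained) is μ(1−μ) = 0.53·0.47 = 0.249.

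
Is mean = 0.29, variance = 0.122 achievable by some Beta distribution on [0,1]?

A Beta with mean μ has variance μ(1−μ)/(α+β+1) < μ(1−μ).
Here μ(1−μ) = 0.29×0.71 = 0.2059, and 0.122 < 0.2059.

Yes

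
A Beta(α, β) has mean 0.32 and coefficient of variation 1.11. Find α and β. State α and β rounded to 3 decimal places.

Var = (CV·μ)² = (1.11×0.32)² = 0.126167.
α+β = μ(1−μ)/Var − 1 = 0.2176/0.126167 − 1 = 0.7247.
Thus α = 0.32·0.7247 = 0.232 and β = 0.68·0.7247 = 0.493.

α = 0.232, β = 0.493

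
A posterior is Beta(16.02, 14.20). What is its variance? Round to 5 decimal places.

Var = αβ/[(α+β)²(α+β+1)] = (16.02×14.20)/(30.22²×31.22) = 227.4840/28511.615048 = 0.00798.

0.00798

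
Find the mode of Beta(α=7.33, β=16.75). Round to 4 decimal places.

The density x^(α−1)(1−x)^(β−1) is maximised at (α−1)/(α+β−2) = 6.33/22.08 = 0.2867.

0.2867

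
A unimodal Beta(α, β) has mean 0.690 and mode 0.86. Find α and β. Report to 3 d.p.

With s = α+β: μ = α/s and mode = (α−1)/(s−2). Eliminating α = μs,
μs − 1 = m(s−2) ⇒ s(μ−m) = 1−2m ⇒ s = -0.72/-0.170 = 4.2353.
So α = μs = 2.922, β = (1−μ)s = 1.313.

α = 2.922, β = 1.313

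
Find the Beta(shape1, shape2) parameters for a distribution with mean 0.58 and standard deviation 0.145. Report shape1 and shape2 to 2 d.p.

Variance = 0.145² = 0.021025. The moment-matching identity shape1+shape2 = μ(1−μ)/Var − 1 gives
shape1+shape2 = 0.2436/0.021025 − 1 = 10.5862, so shape1 = μ·10.5862 = 6.14 and shape2 = (1−μ)·10.5862 = 4.45.

shape1 = 6.14, shape2 = 4.45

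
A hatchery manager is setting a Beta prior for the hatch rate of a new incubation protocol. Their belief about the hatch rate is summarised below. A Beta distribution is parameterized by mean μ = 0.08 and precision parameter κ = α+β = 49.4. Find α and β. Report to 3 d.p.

α = 3.952, β = 45.448

Split κ in proportion μ : (1−μ): α = 0.08·49.4 = 3.952, β = 49.4 − 3.952 = 45.448.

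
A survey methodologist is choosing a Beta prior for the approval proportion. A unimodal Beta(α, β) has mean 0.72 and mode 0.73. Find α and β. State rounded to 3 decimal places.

With s = α+β: μ = α/s and mode = (α−1)/(s−2). Eliminating α = μs,
μs − 1 = m(s−2) ⇒ s(μ−m) = 1−2m ⇒ s = -0.46/-0.01 = 46.0000.
So α = μs = 33.120, β = (1−μ)s = 12.880.

α = 33.120, β = 12.880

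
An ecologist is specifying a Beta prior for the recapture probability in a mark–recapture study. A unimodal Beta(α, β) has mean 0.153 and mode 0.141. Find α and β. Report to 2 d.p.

With s = α+β: μ = α/s and mode = (α−1)/(s−2). Eliminating α = μs,
μs − 1 = m(s−2) ⇒ s(μ−m) = 1−2m ⇒ s = 0.718/0.012 = 59.8333.
So α = μs = 9.15, β = (1−μ)s = 50.68.

α = 9.15, β = 50.68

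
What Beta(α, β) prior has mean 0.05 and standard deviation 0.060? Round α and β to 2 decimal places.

α = 0.61, β = 11.58

First σ² = 0.003600. Setting α = μn, β = (1−μ)n with n = α+β,
μ(1−μ)/(n+1) = 0.003600 ⇒ n+1 = 0.0475/0.003600 = 13.1944 ⇒ n = 12.1944.
Hence α = 0.05×12.1944 = 0.61, β = 0.95×12.1944 = 11.58.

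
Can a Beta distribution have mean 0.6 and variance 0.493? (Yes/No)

A Beta with mean μ has variance μ(1−μ)/(α+β+1) < μ(1−μ).
Here μ(1−μ) = 0.6×0.4 = 0.24, and 0.493 ≥ 0.24.

No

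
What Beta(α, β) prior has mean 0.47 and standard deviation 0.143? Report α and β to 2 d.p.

Variance = 0.143² = 0.020449. The moment-matching identity α+β = μ(1−μ)/Var − 1 gives
α+β = 0.2491/0.020449 − 1 = 11.1815, so α = μ·11.1815 = 5.26 and β = (1−μ)·11.1815 = 5.93.

α = 5.26, β = 5.93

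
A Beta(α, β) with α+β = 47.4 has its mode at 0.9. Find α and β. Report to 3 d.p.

α = 41.860, β = 5.540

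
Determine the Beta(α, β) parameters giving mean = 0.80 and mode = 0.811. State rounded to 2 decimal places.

α = 45.24, β = 11.31

With s = α+β: μ = α/s and mode = (α−1)/(s−2). Eliminating α = μs,
μs − 1 = m(s−2) ⇒ s(μ−m) = 1−2m ⇒ s = -0.622/-0.011 = 56.5455.
So α = μs = 45.24, β = (1−μ)s = 11.31.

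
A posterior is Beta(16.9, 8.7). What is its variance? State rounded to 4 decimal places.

0.0084

Var = αβ/[(α+β)²(α+β+1)] = (16.9×8.7)/(25.6²×26.6) = 147.03/17432.576 = 0.0084.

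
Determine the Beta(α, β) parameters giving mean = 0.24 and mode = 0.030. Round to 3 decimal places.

Let s = α+β. Mean gives α = μs = 0.24s; mode gives (α−1)/(s−2) = 0.030.
Substituting: 0.24s − 1 = 0.030(s−2) = 0.030s − 0.060, so 0.210s = 0.940 and s = 4.4762.
Then α = 0.24×4.4762 = 1.074 and β = s−α = 3.402.

α = 1.074, β = 3.402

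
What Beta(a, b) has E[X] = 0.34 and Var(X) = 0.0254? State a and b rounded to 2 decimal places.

a = 2.66, b = 5.17

Let s = a+b. The Beta variance is μ(1−μ)/(s+1).
So s+1 = μ(1−μ)/σ² = (0.34×0.66)/0.0254 = 0.2244/0.0254 = 8.8346, giving s = 7.8346.
Then a = μs = 0.34×7.8346 = 2.66 and b = (1−μ)s = 0.66×7.8346 = 5.17.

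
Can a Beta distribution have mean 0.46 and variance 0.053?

Yes

The Beta variance bound is σ² < μ(1−μ).
Here μ(1−μ) = 0.46×0.54 = 0.2484, and 0.053 < 0.2484.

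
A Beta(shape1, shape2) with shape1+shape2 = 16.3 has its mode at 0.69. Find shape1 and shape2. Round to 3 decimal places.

shape1 = 10.867, shape2 = 5.433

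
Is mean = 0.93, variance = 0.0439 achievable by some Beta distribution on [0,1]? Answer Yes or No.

A Beta with mean μ has variance μ(1−μ)/(α+β+1) < μ(1−μ).
Here μ(1−μ) = 0.93×0.07 = 0.0651, and 0.0439 < 0.0651.

Yes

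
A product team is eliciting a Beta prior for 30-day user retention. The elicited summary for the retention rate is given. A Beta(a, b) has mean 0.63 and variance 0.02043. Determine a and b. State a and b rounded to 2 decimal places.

a = 6.56, b = 3.85

By moment matching, a+b = μ(1−μ)/σ² − 1 = (0.63·0.37)/0.02043 − 1 = 11.4097 − 1 = 10.4097.
Since a/(a+b) = μ, a = 0.63·10.4097 = 6.56 and b = 0.37·10.4097 = 3.85.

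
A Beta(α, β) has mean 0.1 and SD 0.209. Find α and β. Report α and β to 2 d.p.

α = 0.11, β = 0.95

Variance = 0.209² = 0.043681. The moment-matching identity α+β = μ(1−μ)/Var − 1 gives
α+β = 0.09/0.043681 − 1 = 1.0604, so α = μ·1.0604 = 0.11 and β = (1−μ)·1.0604 = 0.95.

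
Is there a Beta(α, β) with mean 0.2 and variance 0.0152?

A Beta with mean μ has variance μ(1−μ)/(α+β+1) < μ(1−μ).
Here μ(1−μ) = 0.2×0.8 = 0.16, and 0.0152 < 0.16.

Yes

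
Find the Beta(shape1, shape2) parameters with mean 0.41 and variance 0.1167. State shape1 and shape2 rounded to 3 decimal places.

shape1 = 0.440, shape2 = 0.633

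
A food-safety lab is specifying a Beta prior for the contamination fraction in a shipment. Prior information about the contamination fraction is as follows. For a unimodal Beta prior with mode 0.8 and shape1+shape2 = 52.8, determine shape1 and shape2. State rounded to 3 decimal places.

shape1 = 41.640, shape2 = 11.160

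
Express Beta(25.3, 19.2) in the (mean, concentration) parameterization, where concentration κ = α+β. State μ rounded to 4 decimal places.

κ = α+β = 25.3+19.2 = 44.5; μ = α/κ = 25.3/44.5 = 0.5685.

μ = 0.5685, κ = 44.5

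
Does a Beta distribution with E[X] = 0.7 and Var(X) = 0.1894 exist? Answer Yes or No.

For any Beta, Var(X) < E[X]·(1−E[X]).
Here μ(1−μ) = 0.7×0.3 = 0.21, and 0.1894 < 0.21.

Yes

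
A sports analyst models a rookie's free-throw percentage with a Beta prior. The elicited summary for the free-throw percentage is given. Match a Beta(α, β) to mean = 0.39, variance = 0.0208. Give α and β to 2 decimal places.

α = 4.07, β = 6.37

Let s = α+β. The Beta variance is μ(1−μ)/(s+1).
So s+1 = μ(1−μ)/σ² = (0.39×0.61)/0.0208 = 0.2379/0.0208 = 11.4375, giving s = 10.4375.
Then α = μs = 0.39×10.4375 = 4.07 and β = (1−μ)s = 0.61×10.4375 = 6.37.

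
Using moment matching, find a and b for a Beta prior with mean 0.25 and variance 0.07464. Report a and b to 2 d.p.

a = 0.38, b = 1.13

Write ν = a+b; then a = μν and Var = μ(1−μ)/(ν+1).
ν = μ(1−μ)/Var − 1 = 0.1875/0.07464 − 1 = 1.5121.
a = 0.25·1.5121 = 0.38, b = 0.75·1.5121 = 1.13.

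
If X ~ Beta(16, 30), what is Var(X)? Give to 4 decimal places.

0.0048

Var = αβ/[(α+β)²(α+β+1)] = (16×30)/(46²×47) = 480/99452 = 0.0048.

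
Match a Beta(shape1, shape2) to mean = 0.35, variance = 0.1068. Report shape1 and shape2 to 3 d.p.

Write ν = shape1+shape2; then shape1 = μν and Var = μ(1−μ)/(ν+1).
ν = μ(1−μ)/Var − 1 = 0.2275/0.1068 − 1 = 1.1301.
shape1 = 0.35·1.1301 = 0.396, shape2 = 0.65·1.1301 = 0.735.

shape1 = 0.396, shape2 = 0.735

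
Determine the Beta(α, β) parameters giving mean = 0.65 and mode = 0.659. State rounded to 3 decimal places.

Let s = α+β. Mean gives α = μs = 0.65s; mode gives (α−1)/(s−2) = 0.659.
Substituting: 0.65s − 1 = 0.659(s−2) = 0.659s − 1.318, so -0.009s = -0.318 and s = 35.3333.
Then α = 0.65×35.3333 = 22.967 and β = s−α = 12.367.

α = 22.967, β = 12.367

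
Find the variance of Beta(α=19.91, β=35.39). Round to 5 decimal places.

μ = 19.91/55.30 = 0.360036; Var = μ(1−μ)/(α+β+1) = 0.2304101/56.30 = 0.00409.

0.00409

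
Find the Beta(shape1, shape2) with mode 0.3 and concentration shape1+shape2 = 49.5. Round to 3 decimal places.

shape1 = 15.250, shape2 = 34.250

Mode = (shape1−1)/(κ−2) with κ = shape1+shape2, so shape1−1 = 0.3·47.5 = 14.250.
shape1 = 15.250; shape2 = κ − shape1 = 34.250.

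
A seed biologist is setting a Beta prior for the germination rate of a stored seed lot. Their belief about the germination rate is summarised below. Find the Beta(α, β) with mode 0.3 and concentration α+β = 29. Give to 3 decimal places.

α = 9.100, β = 19.900

Since the density peak of Beta(α,β) is at (α−1)/(α+β−2),
α = 1 + 0.3(29−2) = 9.100 and β = 29 − 9.100 = 19.900.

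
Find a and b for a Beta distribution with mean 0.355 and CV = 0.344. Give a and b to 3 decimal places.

a = 5.096, b = 9.258

Var = (CV·μ)² = (0.344×0.355)² = 0.014913.
a+b = μ(1−μ)/Var − 1 = 0.228975/0.014913 − 1 = 14.3538.
Thus a = 0.355·14.3538 = 5.096 and b = 0.645·14.3538 = 9.258.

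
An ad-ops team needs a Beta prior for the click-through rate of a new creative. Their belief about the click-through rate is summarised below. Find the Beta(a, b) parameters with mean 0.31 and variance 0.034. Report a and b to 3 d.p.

a = 1.640, b = 3.651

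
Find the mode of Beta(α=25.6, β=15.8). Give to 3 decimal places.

The density x^(α−1)(1−x)^(β−1) is maximised at (α−1)/(α+β−2) = 24.6/39.4 = 0.624.

0.624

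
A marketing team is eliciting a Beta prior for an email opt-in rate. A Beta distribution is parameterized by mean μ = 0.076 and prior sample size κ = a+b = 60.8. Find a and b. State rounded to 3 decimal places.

Split κ in proportion μ : (1−μ): a = 0.076·60.8 = 4.621, b = 60.8 − 4.621 = 56.179.

a = 4.621, b = 56.179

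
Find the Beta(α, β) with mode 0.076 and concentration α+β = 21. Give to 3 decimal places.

α = 2.444, β = 18.556

For α,β>1 the mode is (α−1)/(α+β−2), so α = mode·(κ−2)+1 = 0.076×19+1 = 2.444.
And β = (1−mode)·(κ−2)+1 = 0.924×19+1 = 18.556.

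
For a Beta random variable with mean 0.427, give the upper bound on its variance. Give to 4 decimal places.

0.2447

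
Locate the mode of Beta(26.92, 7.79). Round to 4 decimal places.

0.7924

With α,β > 1, mode = (α−1)/(α+β−2) = 25.92/32.71 = 0.7924.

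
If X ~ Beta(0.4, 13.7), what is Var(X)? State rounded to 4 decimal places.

0.0018

α+β = 14.1 and αβ = 5.48, so Var = αβ/[(α+β)²(α+β+1)] = 5.48/3002.031 = 0.0018.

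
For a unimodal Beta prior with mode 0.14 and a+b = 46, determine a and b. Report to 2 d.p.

a = 7.16, b = 38.84

Mode = (a−1)/(κ−2) with κ = a+b, so a−1 = 0.14·44 = 6.16.
a = 7.16; b = κ − a = 38.84.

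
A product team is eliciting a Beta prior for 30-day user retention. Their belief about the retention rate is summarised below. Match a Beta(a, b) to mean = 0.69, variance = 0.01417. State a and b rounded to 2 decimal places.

a = 9.73, b = 4.37

By moment matching, a+b = μ(1−μ)/σ² − 1 = (0.69·0.31)/0.01417 − 1 = 15.0953 − 1 = 14.0953.
Since a/(a+b) = μ, a = 0.69·14.0953 = 9.73 and b = 0.31·14.0953 = 4.37.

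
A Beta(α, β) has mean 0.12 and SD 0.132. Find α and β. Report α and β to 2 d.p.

α = 0.61, β = 4.45

First σ² = 0.017424. Setting α = μn, β = (1−μ)n with n = α+β,
μ(1−μ)/(n+1) = 0.017424 ⇒ n+1 = 0.1056/0.017424 = 6.0606 ⇒ n = 5.0606.
Hence α = 0.12×5.0606 = 0.61, β = 0.88×5.0606 = 4.45.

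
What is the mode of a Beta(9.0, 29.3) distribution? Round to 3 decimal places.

0.220

With α,β > 1, mode = (α−1)/(α+β−2) = 8.0/36.3 = 0.220.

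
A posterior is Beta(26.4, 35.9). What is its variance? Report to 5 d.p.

0.00386

Var = αβ/[(α+β)²(α+β+1)] = (26.4×35.9)/(62.3²×63.3) = 947.76/245685.657 = 0.00386.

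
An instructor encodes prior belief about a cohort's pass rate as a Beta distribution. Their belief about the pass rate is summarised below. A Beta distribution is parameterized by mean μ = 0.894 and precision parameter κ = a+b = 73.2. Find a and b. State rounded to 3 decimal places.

Split κ in proportion μ : (1−μ): a = 0.894·73.2 = 65.441, b = 73.2 − 65.441 = 7.759.

a = 65.441, b = 7.759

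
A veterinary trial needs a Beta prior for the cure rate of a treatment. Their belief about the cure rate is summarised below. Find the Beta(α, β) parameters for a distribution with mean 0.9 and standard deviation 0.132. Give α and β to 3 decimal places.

Variance = 0.132² = 0.017424. The moment-matching identity α+β = μ(1−μ)/Var − 1 gives
α+β = 0.09/0.017424 − 1 = 4.1653, so α = μ·4.1653 = 3.749 and β = (1−μ)·4.1653 = 0.417.

α = 3.749, β = 0.417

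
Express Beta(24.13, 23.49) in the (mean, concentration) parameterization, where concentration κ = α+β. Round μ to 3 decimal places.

μ = 0.507, κ = 47.62

κ = α+β = 24.13+23.49 = 47.62; μ = α/κ = 24.13/47.62 = 0.507.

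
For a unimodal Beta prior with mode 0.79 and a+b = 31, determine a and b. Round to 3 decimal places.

Mode = (a−1)/(κ−2) with κ = a+b, so a−1 = 0.79·29 = 22.910.
a = 23.910; b = κ − a = 7.090.

a = 23.910, b = 7.090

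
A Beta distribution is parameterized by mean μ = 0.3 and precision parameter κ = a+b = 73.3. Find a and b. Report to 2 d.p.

a = μκ = 0.3×73.3 = 21.99 and b = (1−μ)κ = 0.7×73.3 = 51.31.

a = 21.99, b = 51.31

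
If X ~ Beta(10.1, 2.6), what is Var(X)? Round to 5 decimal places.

0.01188

Var = αβ/[(α+β)²(α+β+1)] = (10.1×2.6)/(12.7²×13.7) = 26.26/2209.673 = 0.01188.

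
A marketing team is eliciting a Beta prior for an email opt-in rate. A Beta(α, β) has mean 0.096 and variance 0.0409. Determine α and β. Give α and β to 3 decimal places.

α = 0.108, β = 1.014

Let s = α+β. The Beta variance is μ(1−μ)/(s+1).
So s+1 = μ(1−μ)/σ² = (0.096×0.904)/0.0409 = 0.086784/0.0409 = 2.1219, giving s = 1.1219.
Then α = μs = 0.096×1.1219 = 0.108 and β = (1−μ)s = 0.904×1.1219 = 1.014.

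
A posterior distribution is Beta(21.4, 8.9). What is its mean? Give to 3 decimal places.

The Beta mean is α/(α+β) = 21.4/(21.4+8.9) = 0.706.

0.706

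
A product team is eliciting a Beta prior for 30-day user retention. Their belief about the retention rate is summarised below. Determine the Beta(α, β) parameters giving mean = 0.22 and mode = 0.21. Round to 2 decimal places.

With s = α+β: μ = α/s and mode = (α−1)/(s−2). Eliminating α = μs,
μs − 1 = m(s−2) ⇒ s(μ−m) = 1−2m ⇒ s = 0.58/0.01 = 58.0000.
So α = μs = 12.76, β = (1−μ)s = 45.24.

α = 12.76, β = 45.24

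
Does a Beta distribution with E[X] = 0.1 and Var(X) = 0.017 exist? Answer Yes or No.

The Beta variance bound is σ² < μ(1−μ).
Here μ(1−μ) = 0.1×0.9 = 0.09, and 0.017 < 0.09.

Yes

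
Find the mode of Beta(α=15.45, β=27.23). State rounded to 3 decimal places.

With α,β > 1, mode = (α−1)/(α+β−2) = 14.45/40.68 = 0.355.

0.355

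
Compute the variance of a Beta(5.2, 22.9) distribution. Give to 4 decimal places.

0.0052

Var = αβ/[(α+β)²(α+β+1)] = (5.2×22.9)/(28.1²×29.1) = 119.08/22977.651 = 0.0052.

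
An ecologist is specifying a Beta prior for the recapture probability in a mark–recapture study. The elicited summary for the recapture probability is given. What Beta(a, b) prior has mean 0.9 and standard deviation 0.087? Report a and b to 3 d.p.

First σ² = 0.007569. Setting a = μn, b = (1−μ)n with n = a+b,
μ(1−μ)/(n+1) = 0.007569 ⇒ n+1 = 0.09/0.007569 = 11.8906 ⇒ n = 10.8906.
Hence a = 0.9×10.8906 = 9.802, b = 0.1×10.8906 = 1.089.

a = 9.802, b = 1.089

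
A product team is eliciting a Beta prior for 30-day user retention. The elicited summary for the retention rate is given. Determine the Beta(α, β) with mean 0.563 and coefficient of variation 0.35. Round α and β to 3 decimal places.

σ = CV·μ = 0.35×0.563 = 0.19705, so σ² = 0.038829.
s+1 = μ(1−μ)/σ² = 0.246031/0.038829 = 6.3363, so s = α+β = 5.3363.
α = μs = 3.004, β = (1−μ)s = 2.332.

α = 3.004, β = 2.332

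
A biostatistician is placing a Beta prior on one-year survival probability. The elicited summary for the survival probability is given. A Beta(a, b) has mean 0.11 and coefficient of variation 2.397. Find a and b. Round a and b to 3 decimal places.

σ = CV·μ = 2.397×0.11 = 0.26367, so σ² = 0.069522.
s+1 = μ(1−μ)/σ² = 0.0979/0.069522 = 1.4082, so s = a+b = 0.4082.
a = μs = 0.045, b = (1−μ)s = 0.363.

a = 0.045, b = 0.363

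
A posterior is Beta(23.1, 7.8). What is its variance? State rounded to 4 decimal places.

0.0059

Var = αβ/[(α+β)²(α+β+1)] = (23.1×7.8)/(30.9²×31.9) = 180.18/30458.439 = 0.0059.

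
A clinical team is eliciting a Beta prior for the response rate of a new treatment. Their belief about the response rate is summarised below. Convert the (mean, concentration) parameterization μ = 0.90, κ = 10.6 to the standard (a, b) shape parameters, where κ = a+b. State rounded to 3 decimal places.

a = μκ = 0.90×10.6 = 9.540 and b = (1−μ)κ = 0.10×10.6 = 1.060.

a = 9.540, b = 1.060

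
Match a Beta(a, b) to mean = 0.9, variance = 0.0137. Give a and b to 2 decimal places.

a = 5.01, b = 0.56

Let s = a+b. The Beta variance is μ(1−μ)/(s+1).
So s+1 = μ(1−μ)/σ² = (0.9×0.1)/0.0137 = 0.09/0.0137 = 6.5693, giving s = 5.5693.
Then a = μs = 0.9×5.5693 = 5.01 and b = (1−μ)s = 0.1×5.5693 = 0.56.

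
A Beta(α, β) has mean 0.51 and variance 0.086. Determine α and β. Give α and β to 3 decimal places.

Let s = α+β. The Beta variance is μ(1−μ)/(s+1).
So s+1 = μ(1−μ)/σ² = (0.51×0.49)/0.086 = 0.2499/0.086 = 2.9058, giving s = 1.9058.
Then α = μs = 0.51×1.9058 = 0.972 and β = (1−μ)s = 0.49×1.9058 = 0.934.

α = 0.972, β = 0.934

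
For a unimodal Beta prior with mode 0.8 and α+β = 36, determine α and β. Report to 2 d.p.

Mode = (α−1)/(κ−2) with κ = α+β, so α−1 = 0.8·34 = 27.20.
α = 28.20; β = κ − α = 7.80.

α = 28.20, β = 7.80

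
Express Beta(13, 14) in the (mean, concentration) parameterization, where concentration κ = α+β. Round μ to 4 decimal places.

κ = α+β = 13+14 = 27; μ = α/κ = 13/27 = 0.4815.

μ = 0.4815, κ = 27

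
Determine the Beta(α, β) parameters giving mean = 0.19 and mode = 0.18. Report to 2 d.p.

α = 12.16, β = 51.84

With s = α+β: μ = α/s and mode = (α−1)/(s−2). Eliminating α = μs,
μs − 1 = m(s−2) ⇒ s(μ−m) = 1−2m ⇒ s = 0.64/0.01 = 64.0000.
So α = μs = 12.16, β = (1−μ)s = 51.84.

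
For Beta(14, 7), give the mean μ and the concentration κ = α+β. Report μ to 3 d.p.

μ = 0.667, κ = 21

κ = α+β = 14+7 = 21; μ = α/κ = 14/21 = 0.667.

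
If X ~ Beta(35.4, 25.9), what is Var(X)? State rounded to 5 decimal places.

0.00392

μ = 35.4/61.3 = 0.577488; Var = μ(1−μ)/(α+β+1) = 0.2439956/62.3 = 0.00392.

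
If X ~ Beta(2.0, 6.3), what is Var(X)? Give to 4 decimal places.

0.0197

Var = αβ/[(α+β)²(α+β+1)] = (2.0×6.3)/(8.3²×9.3) = 12.60/640.677 = 0.0197.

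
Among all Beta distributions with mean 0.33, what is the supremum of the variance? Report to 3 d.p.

0.221

Var = μ(1−μ)/(α+β+1), which approaches μ(1−μ) as α+β → 0.
So the supremum is μ(1−μ) = 0.33×0.67 = 0.221.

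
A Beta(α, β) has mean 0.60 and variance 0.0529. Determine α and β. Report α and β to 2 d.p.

Write ν = α+β; then α = μν and Var = μ(1−μ)/(ν+1).
ν = μ(1−μ)/Var − 1 = 0.2400/0.0529 − 1 = 3.5369.
α = 0.60·3.5369 = 2.12, β = 0.40·3.5369 = 1.41.

α = 2.12, β = 1.41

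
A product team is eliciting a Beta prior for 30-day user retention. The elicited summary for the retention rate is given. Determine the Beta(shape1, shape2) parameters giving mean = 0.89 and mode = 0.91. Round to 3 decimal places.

With s = shape1+shape2: μ = shape1/s and mode = (shape1−1)/(s−2). Eliminating shape1 = μs,
μs − 1 = m(s−2) ⇒ s(μ−m) = 1−2m ⇒ s = -0.82/-0.02 = 41.0000.
So shape1 = μs = 36.490, shape2 = (1−μ)s = 4.510.

shape1 = 36.490, shape2 = 4.510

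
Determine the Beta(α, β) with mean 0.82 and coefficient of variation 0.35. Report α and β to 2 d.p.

α = 0.65, β = 0.14

σ = CV·μ = 0.35×0.82 = 0.28700, so σ² = 0.082369.
s+1 = μ(1−μ)/σ² = 0.1476/0.082369 = 1.7919, so s = α+β = 0.7919.
α = μs = 0.65, β = (1−μ)s = 0.14.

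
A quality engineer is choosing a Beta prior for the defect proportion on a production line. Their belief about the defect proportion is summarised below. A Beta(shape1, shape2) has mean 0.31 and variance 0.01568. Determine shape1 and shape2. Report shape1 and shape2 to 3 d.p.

Let s = shape1+shape2. The Beta variance is μ(1−μ)/(s+1).
So s+1 = μ(1−μ)/σ² = (0.31×0.69)/0.01568 = 0.2139/0.01568 = 13.6416, giving s = 12.6416.
Then shape1 = μs = 0.31×12.6416 = 3.919 and shape2 = (1−μ)s = 0.69×12.6416 = 8.723.

shape1 = 3.919, shape2 = 8.723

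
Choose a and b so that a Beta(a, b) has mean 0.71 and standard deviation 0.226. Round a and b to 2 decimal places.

a = 2.15, b = 0.88

Variance = 0.226² = 0.051076. The moment-matching identity a+b = μ(1−μ)/Var − 1 gives
a+b = 0.2059/0.051076 − 1 = 3.0312, so a = μ·3.0312 = 2.15 and b = (1−μ)·3.0312 = 0.88.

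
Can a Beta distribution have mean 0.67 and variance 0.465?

No

For any Beta, Var(X) < E[X]·(1−E[X]).
Here μ(1−μ) = 0.67×0.33 = 0.2211, and 0.465 ≥ 0.2211.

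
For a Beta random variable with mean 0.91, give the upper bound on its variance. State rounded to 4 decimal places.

For fixed mean μ the Beta variance is μ(1−μ)/(α+β+1), increasing as α+β decreases.
Its least upper bound (not attained) is μ(1−μ) = 0.91·0.09 = 0.0819.

0.0819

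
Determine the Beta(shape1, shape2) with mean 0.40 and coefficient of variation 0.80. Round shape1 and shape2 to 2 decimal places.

Var = (CV·μ)² = (0.80×0.40)² = 0.102400.
shape1+shape2 = μ(1−μ)/Var − 1 = 0.2400/0.102400 − 1 = 1.3437.
Thus shape1 = 0.40·1.3437 = 0.54 and shape2 = 0.60·1.3437 = 0.81.

shape1 = 0.54, shape2 = 0.81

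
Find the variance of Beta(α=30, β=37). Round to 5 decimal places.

α+β = 67 and αβ = 1110, so Var = αβ/[(α+β)²(α+β+1)] = 1110/305252 = 0.00364.

0.00364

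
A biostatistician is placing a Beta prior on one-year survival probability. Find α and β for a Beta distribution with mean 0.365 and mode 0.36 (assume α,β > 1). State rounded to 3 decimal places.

α = 20.440, β = 35.560

With s = α+β: μ = α/s and mode = (α−1)/(s−2). Eliminating α = μs,
μs − 1 = m(s−2) ⇒ s(μ−m) = 1−2m ⇒ s = 0.28/0.005 = 56.0000.
So α = μs = 20.440, β = (1−μ)s = 35.560.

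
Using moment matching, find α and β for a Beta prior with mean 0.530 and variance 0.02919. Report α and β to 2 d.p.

α = 3.99, β = 3.54

Let s = α+β. The Beta variance is μ(1−μ)/(s+1).
So s+1 = μ(1−μ)/σ² = (0.530×0.470)/0.02919 = 0.249100/0.02919 = 8.5337, giving s = 7.5337.
Then α = μs = 0.530×7.5337 = 3.99 and β = (1−μ)s = 0.470×7.5337 = 3.54.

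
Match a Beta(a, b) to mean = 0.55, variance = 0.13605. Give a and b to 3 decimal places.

By moment matching, a+b = μ(1−μ)/σ² − 1 = (0.55·0.45)/0.13605 − 1 = 1.8192 − 1 = 0.8192.
Since a/(a+b) = μ, a = 0.55·0.8192 = 0.451 and b = 0.45·0.8192 = 0.369.

a = 0.451, b = 0.369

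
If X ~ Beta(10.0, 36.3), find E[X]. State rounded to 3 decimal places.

0.216

E[X] = α/(α+β) = 10.0/46.3 = 0.216.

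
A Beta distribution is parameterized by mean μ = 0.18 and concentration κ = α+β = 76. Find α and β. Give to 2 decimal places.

α = 13.68, β = 62.32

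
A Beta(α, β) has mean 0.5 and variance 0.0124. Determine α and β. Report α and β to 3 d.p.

α = 9.581, β = 9.581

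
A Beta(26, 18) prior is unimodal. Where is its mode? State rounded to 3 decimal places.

0.595

With α,β > 1, mode = (α−1)/(α+β−2) = 25/42 = 0.595.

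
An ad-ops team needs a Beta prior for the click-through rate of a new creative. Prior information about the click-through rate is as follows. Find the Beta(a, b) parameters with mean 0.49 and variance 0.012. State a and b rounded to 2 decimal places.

By moment matching, a+b = μ(1−μ)/σ² − 1 = (0.49·0.51)/0.012 − 1 = 20.8250 − 1 = 19.8250.
Since a/(a+b) = μ, a = 0.49·19.8250 = 9.71 and b = 0.51·19.8250 = 10.11.

a = 9.71, b = 10.11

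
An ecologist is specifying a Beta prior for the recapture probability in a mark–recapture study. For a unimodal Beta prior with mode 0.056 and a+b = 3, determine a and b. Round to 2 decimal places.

a = 1.06, b = 1.94

For a,b>1 the mode is (a−1)/(a+b−2), so a = mode·(κ−2)+1 = 0.056×1+1 = 1.06.
And b = (1−mode)·(κ−2)+1 = 0.944×1+1 = 1.94.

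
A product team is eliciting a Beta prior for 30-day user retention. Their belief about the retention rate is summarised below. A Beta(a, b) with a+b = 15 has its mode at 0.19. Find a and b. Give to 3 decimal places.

a = 3.470, b = 11.530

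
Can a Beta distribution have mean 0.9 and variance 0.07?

For any Beta, Var(X) < E[X]·(1−E[X]).
Here μ(1−μ) = 0.9×0.1 = 0.09, and 0.07 < 0.09.

Yes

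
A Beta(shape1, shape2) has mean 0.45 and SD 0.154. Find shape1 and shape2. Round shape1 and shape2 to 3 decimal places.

shape1 = 4.246, shape2 = 5.190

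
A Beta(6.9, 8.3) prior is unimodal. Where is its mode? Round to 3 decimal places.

The density x^(α−1)(1−x)^(β−1) is maximised at (α−1)/(α+β−2) = 5.9/13.2 = 0.447.

0.447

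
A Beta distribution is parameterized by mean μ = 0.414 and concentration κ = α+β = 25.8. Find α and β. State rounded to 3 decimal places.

α = 10.681, β = 15.119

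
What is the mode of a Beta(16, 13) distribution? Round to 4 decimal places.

0.5556

The density x^(α−1)(1−x)^(β−1) is maximised at (α−1)/(α+β−2) = 15/27 = 0.5556.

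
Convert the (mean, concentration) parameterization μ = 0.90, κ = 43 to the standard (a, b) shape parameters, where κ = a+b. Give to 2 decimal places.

a = 38.70, b = 4.30

Split κ in proportion μ : (1−μ): a = 0.90·43 = 38.70, b = 43 − 38.70 = 4.30.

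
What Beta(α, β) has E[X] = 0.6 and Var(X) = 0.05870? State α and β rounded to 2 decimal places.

α = 1.85, β = 1.24

Write ν = α+β; then α = μν and Var = μ(1−μ)/(ν+1).
ν = μ(1−μ)/Var − 1 = 0.24/0.05870 − 1 = 3.0886.
α = 0.6·3.0886 = 1.85, β = 0.4·3.0886 = 1.24.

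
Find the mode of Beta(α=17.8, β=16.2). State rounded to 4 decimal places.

The density x^(α−1)(1−x)^(β−1) is maximised at (α−1)/(α+β−2) = 16.8/32.0 = 0.5250.

0.5250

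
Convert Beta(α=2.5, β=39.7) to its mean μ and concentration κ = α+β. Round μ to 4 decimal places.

μ = 0.0592, κ = 42.2

κ = α+β = 2.5+39.7 = 42.2; μ = α/κ = 2.5/42.2 = 0.0592.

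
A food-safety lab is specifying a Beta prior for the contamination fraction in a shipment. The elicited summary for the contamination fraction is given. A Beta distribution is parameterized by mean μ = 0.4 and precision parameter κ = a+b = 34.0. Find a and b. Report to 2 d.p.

a = μκ = 0.4×34.0 = 13.60 and b = (1−μ)κ = 0.6×34.0 = 20.40.

a = 13.60, b = 20.40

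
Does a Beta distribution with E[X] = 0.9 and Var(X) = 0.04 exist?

The Beta variance bound is σ² < μ(1−μ).
Here μ(1−μ) = 0.9×0.1 = 0.09, and 0.04 < 0.09.

Yes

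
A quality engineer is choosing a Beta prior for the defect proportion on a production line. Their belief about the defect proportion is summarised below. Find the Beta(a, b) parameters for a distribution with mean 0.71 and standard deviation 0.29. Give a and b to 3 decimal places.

a = 1.028, b = 0.420

Variance = 0.29² = 0.0841. The moment-matching identity a+b = μ(1−μ)/Var − 1 gives
a+b = 0.2059/0.0841 − 1 = 1.4483, so a = μ·1.4483 = 1.028 and b = (1−μ)·1.4483 = 0.420.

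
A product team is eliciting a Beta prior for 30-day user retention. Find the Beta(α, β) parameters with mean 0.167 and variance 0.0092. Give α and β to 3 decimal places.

α = 2.358, β = 11.763

Write ν = α+β; then α = μν and Var = μ(1−μ)/(ν+1).
ν = μ(1−μ)/Var − 1 = 0.139111/0.0092 − 1 = 14.1208.
α = 0.167·14.1208 = 2.358, β = 0.833·14.1208 = 11.763.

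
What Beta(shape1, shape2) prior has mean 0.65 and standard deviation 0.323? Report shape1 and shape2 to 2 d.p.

shape1 = 0.77, shape2 = 0.41

Variance = 0.323² = 0.104329. The moment-matching identity shape1+shape2 = μ(1−μ)/Var − 1 gives
shape1+shape2 = 0.2275/0.104329 − 1 = 1.1806, so shape1 = μ·1.1806 = 0.77 and shape2 = (1−μ)·1.1806 = 0.41.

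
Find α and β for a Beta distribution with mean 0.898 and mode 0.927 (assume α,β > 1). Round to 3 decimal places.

α = 26.445, β = 3.004

With s = α+β: μ = α/s and mode = (α−1)/(s−2). Eliminating α = μs,
μs − 1 = m(s−2) ⇒ s(μ−m) = 1−2m ⇒ s = -0.854/-0.029 = 29.4483.
So α = μs = 26.445, β = (1−μ)s = 3.004.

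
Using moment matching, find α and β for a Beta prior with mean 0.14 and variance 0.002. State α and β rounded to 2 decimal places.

α = 8.29, β = 50.91

Let s = α+β. The Beta variance is μ(1−μ)/(s+1).
So s+1 = μ(1−μ)/σ² = (0.14×0.86)/0.002 = 0.1204/0.002 = 60.2000, giving s = 59.2000.
Then α = μs = 0.14×59.2000 = 8.29 and β = (1−μ)s = 0.86×59.2000 = 50.91.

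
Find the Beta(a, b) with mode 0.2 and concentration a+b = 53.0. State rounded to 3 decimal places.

For a,b>1 the mode is (a−1)/(a+b−2), so a = mode·(κ−2)+1 = 0.2×51.0+1 = 11.200.
And b = (1−mode)·(κ−2)+1 = 0.8×51.0+1 = 41.800.

a = 11.200, b = 41.800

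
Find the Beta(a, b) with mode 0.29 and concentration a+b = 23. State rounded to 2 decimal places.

a = 7.09, b = 15.91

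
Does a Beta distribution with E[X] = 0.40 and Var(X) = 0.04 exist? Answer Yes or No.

Yes

For any Beta, Var(X) < E[X]·(1−E[X]).
Here μ(1−μ) = 0.40×0.60 = 0.2400, and 0.04 < 0.2400.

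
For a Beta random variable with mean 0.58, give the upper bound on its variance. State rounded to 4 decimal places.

Var = μ(1−μ)/(α+β+1), which approaches μ(1−μ) as α+β → 0.
So the supremum is μ(1−μ) = 0.58×0.42 = 0.2436.

0.2436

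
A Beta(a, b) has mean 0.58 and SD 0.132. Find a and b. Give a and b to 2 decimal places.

a = 7.53, b = 5.45

σ² = 0.132² = 0.017424.
With s = a+b, Var = μ(1−μ)/(s+1), so s+1 = (0.58×0.42)/0.017424 = 13.9807 and s = 12.9807.
a = μs = 7.53, b = (1−μ)s = 5.45.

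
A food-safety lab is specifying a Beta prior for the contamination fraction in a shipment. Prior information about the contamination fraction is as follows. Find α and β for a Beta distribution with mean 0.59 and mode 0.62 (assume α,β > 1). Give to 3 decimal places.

α = 4.720, β = 3.280

With s = α+β: μ = α/s and mode = (α−1)/(s−2). Eliminating α = μs,
μs − 1 = m(s−2) ⇒ s(μ−m) = 1−2m ⇒ s = -0.24/-0.03 = 8.0000.
So α = μs = 4.720, β = (1−μ)s = 3.280.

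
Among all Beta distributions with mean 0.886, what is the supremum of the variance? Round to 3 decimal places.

0.101

For fixed mean μ the Beta variance is μ(1−μ)/(α+β+1), increasing as α+β decreases.
Its least upper bound (not attained) is μ(1−μ) = 0.886·0.114 = 0.101.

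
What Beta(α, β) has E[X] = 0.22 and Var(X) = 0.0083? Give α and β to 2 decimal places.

By moment matching, α+β = μ(1−μ)/σ² − 1 = (0.22·0.78)/0.0083 − 1 = 20.6747 − 1 = 19.6747.
Since α/(α+β) = μ, α = 0.22·19.6747 = 4.33 and β = 0.78·19.6747 = 15.35.

α = 4.33, β = 15.35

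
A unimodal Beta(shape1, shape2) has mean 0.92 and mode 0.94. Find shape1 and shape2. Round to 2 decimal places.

shape1 = 40.48, shape2 = 3.52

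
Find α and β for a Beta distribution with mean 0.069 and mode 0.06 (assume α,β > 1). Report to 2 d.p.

With s = α+β: μ = α/s and mode = (α−1)/(s−2). Eliminating α = μs,
μs − 1 = m(s−2) ⇒ s(μ−m) = 1−2m ⇒ s = 0.88/0.009 = 97.7778.
So α = μs = 6.75, β = (1−μ)s = 91.03.

α = 6.75, β = 91.03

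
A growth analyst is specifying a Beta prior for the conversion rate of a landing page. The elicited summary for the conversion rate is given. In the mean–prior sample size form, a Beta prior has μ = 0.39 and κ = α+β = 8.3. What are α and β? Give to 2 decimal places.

α = 3.24, β = 5.06

Split κ in proportion μ : (1−μ): α = 0.39·8.3 = 3.24, β = 8.3 − 3.24 = 5.06.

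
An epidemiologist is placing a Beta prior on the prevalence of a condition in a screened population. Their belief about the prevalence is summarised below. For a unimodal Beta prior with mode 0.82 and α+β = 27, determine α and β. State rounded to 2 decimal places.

α = 21.50, β = 5.50

For α,β>1 the mode is (α−1)/(α+β−2), so α = mode·(κ−2)+1 = 0.82×25+1 = 21.50.
And β = (1−mode)·(κ−2)+1 = 0.18×25+1 = 5.50.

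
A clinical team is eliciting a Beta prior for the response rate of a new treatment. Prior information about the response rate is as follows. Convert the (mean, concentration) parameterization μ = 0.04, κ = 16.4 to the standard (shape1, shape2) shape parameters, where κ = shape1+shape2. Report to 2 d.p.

shape1 = 0.66, shape2 = 15.74

shape1 = μκ = 0.04×16.4 = 0.66 and shape2 = (1−μ)κ = 0.96×16.4 = 15.74.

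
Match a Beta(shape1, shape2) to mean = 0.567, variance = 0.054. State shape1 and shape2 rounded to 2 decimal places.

Write ν = shape1+shape2; then shape1 = μν and Var = μ(1−μ)/(ν+1).
ν = μ(1−μ)/Var − 1 = 0.245511/0.054 − 1 = 3.5465.
shape1 = 0.567·3.5465 = 2.01, shape2 = 0.433·3.5465 = 1.54.

shape1 = 2.01, shape2 = 1.54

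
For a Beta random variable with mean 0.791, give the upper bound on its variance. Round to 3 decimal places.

0.165

For fixed mean μ the Beta variance is μ(1−μ)/(α+β+1), increasing as α+β decreases.
Its least upper bound (not attained) is μ(1−μ) = 0.791·0.209 = 0.165.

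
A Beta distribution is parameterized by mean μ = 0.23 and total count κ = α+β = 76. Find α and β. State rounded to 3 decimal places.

α = 17.480, β = 58.520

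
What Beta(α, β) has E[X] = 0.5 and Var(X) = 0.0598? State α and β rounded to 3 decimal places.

α = 1.590, β = 1.590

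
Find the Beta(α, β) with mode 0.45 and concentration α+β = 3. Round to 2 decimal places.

α = 1.45, β = 1.55

For α,β>1 the mode is (α−1)/(α+β−2), so α = mode·(κ−2)+1 = 0.45×1+1 = 1.45.
And β = (1−mode)·(κ−2)+1 = 0.55×1+1 = 1.55.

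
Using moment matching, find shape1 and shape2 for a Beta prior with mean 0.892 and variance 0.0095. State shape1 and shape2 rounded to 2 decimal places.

By moment matching, shape1+shape2 = μ(1−μ)/σ² − 1 = (0.892·0.108)/0.0095 − 1 = 10.1406 − 1 = 9.1406.
Since shape1/(shape1+shape2) = μ, shape1 = 0.892·9.1406 = 8.15 and shape2 = 0.108·9.1406 = 0.99.

shape1 = 8.15, shape2 = 0.99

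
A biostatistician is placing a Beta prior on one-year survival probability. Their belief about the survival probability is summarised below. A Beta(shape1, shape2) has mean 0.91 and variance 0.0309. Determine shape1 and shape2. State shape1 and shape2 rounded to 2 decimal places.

shape1 = 1.50, shape2 = 0.15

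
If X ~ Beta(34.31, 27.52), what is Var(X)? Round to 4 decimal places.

0.0039

Var = αβ/[(α+β)²(α+β+1)] = (34.31×27.52)/(61.83²×62.83) = 944.2112/240195.879387 = 0.0039.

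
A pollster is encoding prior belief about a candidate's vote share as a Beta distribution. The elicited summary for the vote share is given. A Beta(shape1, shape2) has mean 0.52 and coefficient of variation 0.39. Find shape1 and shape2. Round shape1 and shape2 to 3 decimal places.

shape1 = 2.636, shape2 = 2.433

σ = CV·μ = 0.39×0.52 = 0.20280, so σ² = 0.041128.
s+1 = μ(1−μ)/σ² = 0.2496/0.041128 = 6.0689, so s = shape1+shape2 = 5.0689.
shape1 = μs = 2.636, shape2 = (1−μ)s = 2.433.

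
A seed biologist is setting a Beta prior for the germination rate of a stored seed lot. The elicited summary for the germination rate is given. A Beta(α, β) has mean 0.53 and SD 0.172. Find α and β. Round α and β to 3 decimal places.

α = 3.933, β = 3.487

First σ² = 0.029584. Setting α = μn, β = (1−μ)n with n = α+β,
μ(1−μ)/(n+1) = 0.029584 ⇒ n+1 = 0.2491/0.029584 = 8.4201 ⇒ n = 7.4201.
Hence α = 0.53×7.4201 = 3.933, β = 0.47×7.4201 = 3.487.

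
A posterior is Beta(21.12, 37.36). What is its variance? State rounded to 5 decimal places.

0.00388

Var = αβ/[(α+β)²(α+β+1)] = (21.12×37.36)/(58.48²×59.48) = 789.0432/203416.270592 = 0.00388.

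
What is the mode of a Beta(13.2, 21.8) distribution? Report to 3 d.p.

0.370

With α,β > 1, mode = (α−1)/(α+β−2) = 12.2/33.0 = 0.370.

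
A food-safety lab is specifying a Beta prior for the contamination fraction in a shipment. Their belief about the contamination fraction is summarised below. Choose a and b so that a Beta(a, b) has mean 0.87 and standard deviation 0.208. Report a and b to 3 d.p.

a = 1.404, b = 0.210

σ² = 0.208² = 0.043264.
With s = a+b, Var = μ(1−μ)/(s+1), so s+1 = (0.87×0.13)/0.043264 = 2.6142 and s = 1.6142.
a = μs = 1.404, b = (1−μ)s = 0.210.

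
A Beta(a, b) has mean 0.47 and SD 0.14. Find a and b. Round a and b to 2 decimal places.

a = 5.50, b = 6.21

σ² = 0.14² = 0.0196.
With s = a+b, Var = μ(1−μ)/(s+1), so s+1 = (0.47×0.53)/0.0196 = 12.7092 and s = 11.7092.
a = μs = 5.50, b = (1−μ)s = 6.21.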